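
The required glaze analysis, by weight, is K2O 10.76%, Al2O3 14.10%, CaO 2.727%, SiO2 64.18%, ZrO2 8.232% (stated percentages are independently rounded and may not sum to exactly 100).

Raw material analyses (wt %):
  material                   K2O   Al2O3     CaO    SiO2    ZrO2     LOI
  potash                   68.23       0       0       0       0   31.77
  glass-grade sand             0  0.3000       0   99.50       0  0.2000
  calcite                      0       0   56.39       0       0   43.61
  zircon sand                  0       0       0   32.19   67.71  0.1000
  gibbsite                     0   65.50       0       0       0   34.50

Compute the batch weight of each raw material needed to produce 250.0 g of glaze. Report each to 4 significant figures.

Batch per 250.0 g glaze:
  potash: 39.43 g
  glass-grade sand: 151.4 g
  calcite: 12.09 g
  zircon sand: 30.39 g
  gibbsite: 53.12 g
Total batch = 286.4 g; LOI loss = 36.46 g; yield = 87.27%

Every computation holds exact precision in every operation. Working values appear rounded to 4 significant digits across the worked steps; a single rounding yields every reported value. All derived quantities (LOI, net glass mass, the totals, yield, five oxide percentages) are re-derived from the batch weights per 250.0 g of glass at full precision, as given in question or answer.
Target oxide masses per 250.0 g glaze:
  K2O: 10.76% × 250.0 = 26.90 g
  Al2O3: 14.10% × 250.0 = 35.25 g
  CaO: 2.727% × 250.0 = 6.818 g
  SiO2: 64.18% × 250.0 = 160.5 g
  ZrO2: 8.232% × 250.0 = 20.58 g
Oxide-by-oxide audit from the weights as reported, under the basis named above (target by target, the sums agree exact up to rounding of places):
  K2O: 39.43·0.6823 = 26.90 g (target 26.90 g)
  Al2O3: 151.4·0.003000 + 53.12·0.6550 = 35.25 g (target 35.25 g)
  CaO: 12.09·0.5639 = 6.818 g (target 6.818 g)
  SiO2: 151.4·0.9950 + 30.39·0.3219 = 160.4 g (target 160.5 g)
  ZrO2: 30.39·0.6771 = 20.58 g (target 20.58 g)
Glass-mass bookkeeping: whole batch net of LOI = 250.0 g (summing oxide targets gives 250.0 g; against the stated basis, 250.0 g — rounding explains the deltas).
Batch total: Σ batch = 286.4 g; ignition loss, Σ(batch × LOI) = 36.46 g; the yield ratio, glass ÷ batch: 87.27%.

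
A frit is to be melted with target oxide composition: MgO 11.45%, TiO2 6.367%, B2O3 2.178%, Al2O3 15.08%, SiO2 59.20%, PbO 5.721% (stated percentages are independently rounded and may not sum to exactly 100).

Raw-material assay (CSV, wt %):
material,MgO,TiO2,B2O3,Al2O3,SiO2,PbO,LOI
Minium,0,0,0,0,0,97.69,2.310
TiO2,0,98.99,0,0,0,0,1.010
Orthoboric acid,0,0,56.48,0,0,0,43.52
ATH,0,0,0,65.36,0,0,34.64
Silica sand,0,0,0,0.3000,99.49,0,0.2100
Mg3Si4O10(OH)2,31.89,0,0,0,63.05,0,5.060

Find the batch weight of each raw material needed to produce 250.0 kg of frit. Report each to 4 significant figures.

Batch per 250.0 kg frit:
  Minium: 14.64 kg
  TiO2: 16.08 kg
  Orthoboric acid: 9.641 kg
  ATH: 57.26 kg
  Silica sand: 91.87 kg
  Mg3Si4O10(OH)2: 89.76 kg
Total batch = 279.3 kg; LOI loss = 29.27 kg; yield = 89.52%

Values along the way are printed rounded off to 4 significant digits on the page. Each numeric step runs at full precision at all times; every reported result takes exactly one rounding — derived quantities, including totals, ignition loss, glass mass, yield, six oxide percentages, are computed from the weighed amounts per 250.0 kg of glass in full precision as given in the problem or the answer.
Target oxide masses per 250.0 kg frit:
  MgO: 11.45% × 250.0 = 28.62 kg
  TiO2: 6.367% × 250.0 = 15.92 kg
  B2O3: 2.178% × 250.0 = 5.445 kg
  Al2O3: 15.08% × 250.0 = 37.70 kg
  SiO2: 59.20% × 250.0 = 148.0 kg
  PbO: 5.721% × 250.0 = 14.30 kg
A balance pass over the oxides, per the reported batch figures, versus the basis set out (oxide sums agree with the targets exact up to rounding of places):
  MgO: 89.76·0.3189 = 28.62 kg (target 28.62 kg)
  TiO2: 16.08·0.9899 = 15.92 kg (target 15.92 kg)
  B2O3: 9.641·0.5648 = 5.445 kg (target 5.445 kg)
  Al2O3: 57.26·0.6536 + 91.87·0.003000 = 37.70 kg (target 37.70 kg)
  SiO2: 91.87·0.9949 + 89.76·0.6305 = 148.0 kg (target 148.0 kg)
  PbO: 14.64·0.9769 = 14.30 kg (target 14.30 kg)
Glass-mass sanity pass: net batch after ignition = 250.0 kg (oxide target masses add up to 250.0 kg; the stated basis being 250.0 kg — differing by rounding only).
Total batch = Σ batch = 279.3 kg; loss to ignition Σ batch·LOI = 29.27 kg; the yield ratio, glass ÷ batch: 89.52%.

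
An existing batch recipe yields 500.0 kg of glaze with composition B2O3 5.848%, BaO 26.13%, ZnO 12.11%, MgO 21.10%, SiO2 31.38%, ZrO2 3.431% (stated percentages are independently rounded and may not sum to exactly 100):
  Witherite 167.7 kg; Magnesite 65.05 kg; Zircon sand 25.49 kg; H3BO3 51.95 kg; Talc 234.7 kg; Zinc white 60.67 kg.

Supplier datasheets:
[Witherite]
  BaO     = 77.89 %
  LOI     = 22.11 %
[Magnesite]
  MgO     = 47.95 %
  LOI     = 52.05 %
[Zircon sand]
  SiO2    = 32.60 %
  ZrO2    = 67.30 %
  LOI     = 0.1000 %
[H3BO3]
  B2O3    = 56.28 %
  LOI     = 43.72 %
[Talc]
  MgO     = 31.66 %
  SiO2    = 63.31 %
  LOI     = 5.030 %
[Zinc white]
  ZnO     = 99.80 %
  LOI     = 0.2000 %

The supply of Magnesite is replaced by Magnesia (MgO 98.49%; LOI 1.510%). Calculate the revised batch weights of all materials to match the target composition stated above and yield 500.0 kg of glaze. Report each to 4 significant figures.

The intermediate values appear (rounded to four significant figures) at each printed step — all arithmetic carries exact precision all the way through. Every reported value carries a single rounding. The derived quantities are recomputed at full precision (glass mass, the totals, the yield, ignition loss, six oxide percentages) starting from the weights for 500.0 kg of glass, as given in the problem or answer text.
Per-oxide target masses for 500.0 kg glaze:
  B2O3: 5.848% × 500.0 = 29.24 kg
  BaO: 26.13% × 500.0 = 130.6 kg
  ZnO: 12.11% × 500.0 = 60.55 kg
  MgO: 21.10% × 500.0 = 105.5 kg
  SiO2: 31.38% × 500.0 = 156.9 kg
  ZrO2: 3.431% × 500.0 = 17.16 kg
Mass-balance tally per oxide with the batch weights as given, relative to the basis at hand (every target is met by its sum exact up to rounding of places):
  B2O3: 51.95·0.5628 = 29.24 kg (target 29.24 kg)
  BaO: 167.7·0.7789 = 130.6 kg (target 130.6 kg)
  ZnO: 60.67·0.9980 = 60.55 kg (target 60.55 kg)
  MgO: 31.67·0.9849 + 234.7·0.3166 = 105.5 kg (target 105.5 kg)
  SiO2: 25.49·0.3260 + 234.7·0.6331 = 156.9 kg (target 156.9 kg)
  ZrO2: 25.49·0.6730 = 17.15 kg (target 17.16 kg)
Glass-mass closure: whole batch net of LOI = 500.0 kg (the targets, summed, come to 500.0 kg; stated basis 500.0 kg — gaps are rounding artifacts).
Batch grand total — Σ batch = 572.2 kg; LOI removed, Σ of batch·LOI: 72.22 kg; glass ÷ batch gives a yield of 87.38%.

Revised batch per 500.0 kg glaze:
  Witherite: 167.7 kg
  Magnesia: 31.67 kg
  Zircon sand: 25.49 kg
  H3BO3: 51.95 kg
  Talc: 234.7 kg
  Zinc white: 60.67 kg
Total batch = 572.2 kg; LOI loss = 72.22 kg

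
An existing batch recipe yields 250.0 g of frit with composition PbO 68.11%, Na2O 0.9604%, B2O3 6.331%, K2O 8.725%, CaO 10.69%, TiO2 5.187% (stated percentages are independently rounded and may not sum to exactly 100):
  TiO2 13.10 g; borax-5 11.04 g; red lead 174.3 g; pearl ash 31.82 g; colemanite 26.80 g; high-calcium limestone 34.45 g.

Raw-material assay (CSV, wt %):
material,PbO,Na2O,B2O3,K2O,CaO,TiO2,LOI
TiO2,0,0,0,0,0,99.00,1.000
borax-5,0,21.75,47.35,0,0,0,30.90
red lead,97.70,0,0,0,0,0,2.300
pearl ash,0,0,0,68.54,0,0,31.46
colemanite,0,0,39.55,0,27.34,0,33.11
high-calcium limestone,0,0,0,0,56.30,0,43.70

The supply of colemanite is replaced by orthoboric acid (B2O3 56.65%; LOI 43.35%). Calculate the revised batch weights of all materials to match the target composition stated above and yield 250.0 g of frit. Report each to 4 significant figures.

Revised batch per 250.0 g frit:
  TiO2: 13.10 g
  borax-5: 11.04 g
  red lead: 174.3 g
  pearl ash: 31.82 g
  orthoboric acid: 18.71 g
  high-calcium limestone: 47.47 g
Total batch = 296.4 g; LOI loss = 46.42 g

Each numeric step runs at exact precision through every step; working values are shown (rounded to four significant digits) at each printed step. Every reported number includes exactly one rounding; all derived quantities are carried using the weight values per 250.0 g of glass at exact precision (six oxide percentages, yield, net glass mass, the totals, ignition loss), as set out in the problem or the answer.
The oxide mass targets at 250.0 g frit:
  PbO: 68.11% × 250.0 = 170.3 g
  Na2O: 0.9604% × 250.0 = 2.401 g
  B2O3: 6.331% × 250.0 = 15.83 g
  K2O: 8.725% × 250.0 = 21.81 g
  CaO: 10.69% × 250.0 = 26.72 g
  TiO2: 5.187% × 250.0 = 12.97 g
Sums-versus-targets review working from each reported weight, for the quoted basis mass (oxide sums agree with the targets up to rounding of the answer):
  PbO: 174.3·0.9770 = 170.3 g (target 170.3 g)
  Na2O: 11.04·0.2175 = 2.401 g (target 2.401 g)
  B2O3: 11.04·0.4735 + 18.71·0.5665 = 15.83 g (target 15.83 g)
  K2O: 31.82·0.6854 = 21.81 g (target 21.81 g)
  CaO: 47.47·0.5630 = 26.73 g (target 26.72 g)
  TiO2: 13.10·0.9900 = 12.97 g (target 12.97 g)
Auditing the glass mass value: Σ batch − LOI loss = 250.0 g (the targets, summed, come to 250.0 g; with the basis standing at 250.0 g — any gap is answer rounding).
Whole-batch sum: Σ batch = 296.4 g; LOI loss = Σ batch·LOI = 46.42 g; the yield ratio, glass ÷ batch: 84.34%.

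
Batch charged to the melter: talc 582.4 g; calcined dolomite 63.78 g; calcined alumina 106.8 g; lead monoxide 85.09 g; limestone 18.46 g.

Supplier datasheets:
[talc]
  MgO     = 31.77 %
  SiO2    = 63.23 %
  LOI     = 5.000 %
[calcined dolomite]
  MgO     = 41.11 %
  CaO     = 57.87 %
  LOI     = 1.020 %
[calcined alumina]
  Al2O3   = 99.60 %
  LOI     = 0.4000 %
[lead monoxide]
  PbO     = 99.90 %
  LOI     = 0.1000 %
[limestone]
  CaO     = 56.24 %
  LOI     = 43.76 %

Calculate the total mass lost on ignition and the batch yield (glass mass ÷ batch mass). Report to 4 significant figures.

All internal work maintains full float precision at every stage — the intermediate values appear, with 4-significant-figure rounding, in the printout; every reported value takes just one rounding — all derived quantities, including five oxide percentages, glass mass, ignition loss, the yield, the totals, are rebuilt starting from the weights per 818.2 g of glass at exact precision as written in either problem or answer.
Ignition loss by material:
  talc: 582.4 × 0.05000 = 29.12 g
  calcined dolomite: 63.78 × 0.01020 = 0.6506 g
  calcined alumina: 106.8 × 0.004000 = 0.4272 g
  lead monoxide: 85.09 × 0.001000 = 0.08509 g
  limestone: 18.46 × 0.4376 = 8.078 g
Total LOI = 38.36 g
Glass = batch − LOI = 856.5 − 38.36 = 818.2 g

LOI loss = 38.36 g; glass = 818.2 g; yield = 95.52%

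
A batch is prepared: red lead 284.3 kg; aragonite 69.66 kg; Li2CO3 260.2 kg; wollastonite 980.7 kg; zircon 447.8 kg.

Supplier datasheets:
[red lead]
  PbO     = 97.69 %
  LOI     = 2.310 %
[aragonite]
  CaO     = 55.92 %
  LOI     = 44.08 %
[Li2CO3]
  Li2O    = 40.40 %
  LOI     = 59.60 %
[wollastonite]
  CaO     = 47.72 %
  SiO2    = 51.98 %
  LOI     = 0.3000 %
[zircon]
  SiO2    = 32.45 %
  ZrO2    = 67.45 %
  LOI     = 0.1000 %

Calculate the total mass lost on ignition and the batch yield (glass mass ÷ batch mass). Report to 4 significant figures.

LOI loss = 195.7 kg; glass = 1847 kg; yield = 90.42%

Values along the way are shown rounded off to 4 significant figures alongside each step; the whole derivation maintains full float precision end to end — a single rounding yields every reported value; all derived quantities, including glass mass, the five compositions, LOI, yield, totals, are rebuilt using the weight values on 1847 kg of glass at full precision as given in the question or the answer.
Ignition loss by material:
  red lead: 284.3 × 0.02310 = 6.567 kg
  aragonite: 69.66 × 0.4408 = 30.71 kg
  Li2CO3: 260.2 × 0.5960 = 155.1 kg
  wollastonite: 980.7 × 0.003000 = 2.942 kg
  zircon: 447.8 × 0.001000 = 0.4478 kg
Total LOI = 195.7 kg
Glass = batch − LOI = 2043 − 195.7 = 1847 kg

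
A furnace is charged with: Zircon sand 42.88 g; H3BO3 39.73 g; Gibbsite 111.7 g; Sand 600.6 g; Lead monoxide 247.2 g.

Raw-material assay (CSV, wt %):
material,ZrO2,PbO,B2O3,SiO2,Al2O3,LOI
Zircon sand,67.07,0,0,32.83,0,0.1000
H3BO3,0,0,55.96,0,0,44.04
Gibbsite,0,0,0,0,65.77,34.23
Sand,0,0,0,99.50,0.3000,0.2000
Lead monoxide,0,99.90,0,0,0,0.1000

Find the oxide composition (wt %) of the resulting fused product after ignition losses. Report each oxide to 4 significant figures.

Glass mass = 984.9 g (batch 1042 − LOI 57.22).
Composition: ZrO2 2.920%, PbO 25.07%, B2O3 2.257%, SiO2 62.11%, Al2O3 7.642%

Full float precision is carried in every operation — working values are printed rounded off to 4 significant figures alongside each step. Every reported number receives exactly one rounding — the derived quantities are computed at full precision (glass mass, totals, the yield, the five compositions, ignition loss) from the weighed amounts on 984.9 g of glass, exactly as shown in the problem or answer text.
Per-oxide mass from batch:
  ZrO2: 42.88·0.6707 = 28.76 g
  PbO: 247.2·0.9990 = 247.0 g
  B2O3: 39.73·0.5596 = 22.23 g
  SiO2: 42.88·0.3283 + 600.6·0.9950 = 611.7 g
  Al2O3: 111.7·0.6577 + 600.6·0.003000 = 75.27 g
LOI: 42.88·0.001000 + 39.73·0.4404 + 111.7·0.3423 + 600.6·0.002000 + 247.2·0.001000 = 57.22 g
Glass = total batch minus LOI = 1042 − 57.22 = 984.9 g (equal to the oxide-mass sum)
each wt % is 100 × oxide ÷ glass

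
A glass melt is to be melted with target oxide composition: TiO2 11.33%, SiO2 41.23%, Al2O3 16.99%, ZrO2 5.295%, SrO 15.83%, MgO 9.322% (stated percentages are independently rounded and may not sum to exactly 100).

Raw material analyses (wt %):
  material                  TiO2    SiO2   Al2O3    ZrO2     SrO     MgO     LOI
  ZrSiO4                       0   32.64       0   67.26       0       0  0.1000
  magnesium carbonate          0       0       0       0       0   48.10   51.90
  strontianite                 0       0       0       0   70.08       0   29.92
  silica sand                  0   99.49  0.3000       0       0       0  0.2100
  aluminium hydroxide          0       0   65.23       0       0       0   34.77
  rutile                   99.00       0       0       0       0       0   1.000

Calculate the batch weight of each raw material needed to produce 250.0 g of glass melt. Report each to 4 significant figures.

Batch per 250.0 g glass melt:
  ZrSiO4: 19.68 g
  magnesium carbonate: 48.45 g
  strontianite: 56.47 g
  silica sand: 97.15 g
  aluminium hydroxide: 64.67 g
  rutile: 28.61 g
Total batch = 315.0 g; LOI loss = 65.04 g; yield = 79.36%

Mid-chain values are printed, rounded to four significant digits, alongside each step. The whole derivation holds exact precision end to end — every reported result undergoes a single rounding; the derived quantities, including totals, glass mass, yield, the six compositions, ignition loss, are rebuilt from the batch weights at 250.0 g of glass in full float precision as quoted within either problem or answer.
Oxide-by-oxide targets in 250.0 g glass melt:
  TiO2: 11.33% × 250.0 = 28.32 g
  SiO2: 41.23% × 250.0 = 103.1 g
  Al2O3: 16.99% × 250.0 = 42.48 g
  ZrO2: 5.295% × 250.0 = 13.24 g
  SrO: 15.83% × 250.0 = 39.58 g
  MgO: 9.322% × 250.0 = 23.30 g
Per-oxide balance check on the weights just shown, under the basis named above (oxide sums agree with the targets within answer rounding):
  TiO2: 28.61·0.9900 = 28.32 g (target 28.32 g)
  SiO2: 19.68·0.3264 + 97.15·0.9949 = 103.1 g (target 103.1 g)
  Al2O3: 97.15·0.003000 + 64.67·0.6523 = 42.48 g (target 42.48 g)
  ZrO2: 19.68·0.6726 = 13.24 g (target 13.24 g)
  SrO: 56.47·0.7008 = 39.57 g (target 39.58 g)
  MgO: 48.45·0.4810 = 23.30 g (target 23.30 g)
Glass-mass sanity pass: whole batch net of LOI = 250.0 g (oxide target masses add up to 250.0 g; versus the stated basis of 250.0 g — gaps are rounding artifacts).
Summing the batch: Σ batch = 315.0 g; ignition loss, Σ(batch × LOI) = 65.04 g; yield, glass over the total, = 79.36%.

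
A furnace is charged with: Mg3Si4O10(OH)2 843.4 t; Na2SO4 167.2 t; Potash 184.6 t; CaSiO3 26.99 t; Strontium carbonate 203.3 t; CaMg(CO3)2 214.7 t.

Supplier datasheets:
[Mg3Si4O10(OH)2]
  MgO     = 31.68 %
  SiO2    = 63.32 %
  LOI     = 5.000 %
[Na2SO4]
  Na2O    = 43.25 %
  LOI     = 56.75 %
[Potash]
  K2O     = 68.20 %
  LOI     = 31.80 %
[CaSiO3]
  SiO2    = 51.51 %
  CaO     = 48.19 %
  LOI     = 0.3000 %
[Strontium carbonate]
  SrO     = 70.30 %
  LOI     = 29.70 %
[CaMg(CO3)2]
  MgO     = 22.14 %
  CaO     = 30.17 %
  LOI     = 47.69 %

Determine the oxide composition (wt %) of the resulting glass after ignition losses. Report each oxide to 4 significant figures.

Glass mass = 1282 t (batch 1640 − LOI 358.6).
Composition: Na2O 5.643%, MgO 24.56%, SrO 11.15%, K2O 9.824%, SiO2 42.76%, CaO 6.069%

In-progress results appear (rounded to four significant digits) on the page — each numeric step runs at full precision through the solve. Exactly one rounding lands on each reported value. All derived quantities, including the yield, the six compositions, ignition loss, the totals, net glass mass, are rebuilt from the batch weights for 1282 t of glass at exact precision, as they appear in problem or answer.
What the batch supplies per oxide:
  Na2O: 167.2·0.4325 = 72.31 t
  MgO: 843.4·0.3168 + 214.7·0.2214 = 314.7 t
  SrO: 203.3·0.7030 = 142.9 t
  K2O: 184.6·0.6820 = 125.9 t
  SiO2: 843.4·0.6332 + 26.99·0.5151 = 547.9 t
  CaO: 26.99·0.4819 + 214.7·0.3017 = 77.78 t
LOI: 843.4·0.05000 + 167.2·0.5675 + 184.6·0.3180 + 26.99·0.003000 + 203.3·0.2970 + 214.7·0.4769 = 358.6 t
batch − LOI leaves glass = 1640 − 358.6 = 1282 t (consistent with Σ oxide mass)
each oxide over glass, ×100, is wt %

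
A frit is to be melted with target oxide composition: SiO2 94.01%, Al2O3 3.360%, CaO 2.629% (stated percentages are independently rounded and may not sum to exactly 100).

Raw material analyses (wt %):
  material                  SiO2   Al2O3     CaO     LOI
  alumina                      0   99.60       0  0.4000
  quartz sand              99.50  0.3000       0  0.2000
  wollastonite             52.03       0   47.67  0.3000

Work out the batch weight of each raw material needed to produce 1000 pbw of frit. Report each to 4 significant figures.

The working math runs at full precision in all steps; the intermediate values are displayed rounded to four significant digits alongside each step — a single rounding produces every reported figure; derived quantities (the yield, three oxide percentages, glass mass, totals, LOI) are recomputed at exact precision from the batch weights for 1000 pbw of glass as quoted within question or answer.
Per-oxide target masses for 1000 pbw frit:
  SiO2: 94.01% × 1000 = 940.1 pbw
  Al2O3: 3.360% × 1000 = 33.60 pbw
  CaO: 2.629% × 1000 = 26.29 pbw
Balance tally, oxide-wise, using the reported weights, against the basis in use (delivered sums recover each target exact up to rounding of places):
  SiO2: 916.0·0.9950 + 55.15·0.5203 = 940.1 pbw (target 940.1 pbw)
  Al2O3: 30.98·0.9960 + 916.0·0.003000 = 33.60 pbw (target 33.60 pbw)
  CaO: 55.15·0.4767 = 26.29 pbw (target 26.29 pbw)
Glass-mass sanity pass: net batch after ignition = 1000 pbw (per-oxide target masses sum to 1000 pbw; stated basis 1000 pbw — rounding explains the deltas).
Batch total: Σ batch = 1002 pbw; LOI removed, Σ of batch·LOI: 2.121 pbw; glass ÷ batch gives a yield of 99.79%.

Batch per 1000 pbw frit:
  alumina: 30.98 pbw
  quartz sand: 916.0 pbw
  wollastonite: 55.15 pbw
Total batch = 1002 pbw; LOI loss = 2.121 pbw; yield = 99.79%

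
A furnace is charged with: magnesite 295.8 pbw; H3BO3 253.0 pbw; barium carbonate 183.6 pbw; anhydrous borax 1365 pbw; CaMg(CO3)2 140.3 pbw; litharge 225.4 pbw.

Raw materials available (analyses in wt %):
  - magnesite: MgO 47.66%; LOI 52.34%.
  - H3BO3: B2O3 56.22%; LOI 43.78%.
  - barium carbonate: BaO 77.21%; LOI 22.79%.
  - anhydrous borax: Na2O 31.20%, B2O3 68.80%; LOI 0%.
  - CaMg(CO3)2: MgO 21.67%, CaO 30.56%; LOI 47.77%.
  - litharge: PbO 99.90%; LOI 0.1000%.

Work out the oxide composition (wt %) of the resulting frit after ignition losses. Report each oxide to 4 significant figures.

Glass mass = 2088 pbw (batch 2463 − LOI 374.7).
Composition: Na2O 20.39%, BaO 6.788%, MgO 8.206%, CaO 2.053%, B2O3 51.78%, PbO 10.78%

Values along the way appear (rounded to 4 significant figures) in the working — each numeric step maintains full precision from start to finish. Exactly one rounding goes into every reported value — derived quantities (six oxide percentages, ignition loss, glass mass, yield, the totals) are re-derived from the batch weights on 2088 pbw of glass in full float precision precisely as stated by the problem or answer text.
Oxide masses out of the charge:
  Na2O: 1365·0.3120 = 425.9 pbw
  BaO: 183.6·0.7721 = 141.8 pbw
  MgO: 295.8·0.4766 + 140.3·0.2167 = 171.4 pbw
  CaO: 140.3·0.3056 = 42.88 pbw
  B2O3: 253.0·0.5622 + 1365·0.6880 = 1081 pbw
  PbO: 225.4·0.9990 = 225.2 pbw
LOI: 295.8·0.5234 + 253.0·0.4378 + 183.6·0.2279 + 140.3·0.4777 + 225.4·0.001000 = 374.7 pbw
The glass mass, total less LOI, = 2463 − 374.7 = 2088 pbw (= Σ oxide masses)
percent share: oxide ÷ glass, ×100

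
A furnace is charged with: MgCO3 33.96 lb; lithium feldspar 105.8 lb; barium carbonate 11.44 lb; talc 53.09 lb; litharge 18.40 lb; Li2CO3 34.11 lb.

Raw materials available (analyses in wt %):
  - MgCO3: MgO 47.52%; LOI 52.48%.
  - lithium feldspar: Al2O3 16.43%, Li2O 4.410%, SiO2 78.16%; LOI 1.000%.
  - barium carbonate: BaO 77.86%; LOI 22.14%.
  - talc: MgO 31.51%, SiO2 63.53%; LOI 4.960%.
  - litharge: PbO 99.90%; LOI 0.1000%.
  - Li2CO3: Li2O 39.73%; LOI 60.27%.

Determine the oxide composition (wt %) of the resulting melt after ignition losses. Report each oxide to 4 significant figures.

Glass mass = 212.2 lb (batch 256.8 − LOI 44.62).
Composition: Al2O3 8.193%, Li2O 8.586%, MgO 15.49%, SiO2 54.87%, PbO 8.663%, BaO 4.198%

Rounding to 4 significant digits governs each working value as displayed; each numeric step holds full precision end to end; exactly one rounding is applied to every reported figure — all derived quantities, which include the totals, ignition loss, the yield, net glass mass, six oxide percentages, are re-derived in full precision, precisely as stated by the problem or answer text, from the weighed amounts on 212.2 lb of glass.
What the batch supplies per oxide:
  Al2O3: 105.8·0.1643 = 17.38 lb
  Li2O: 105.8·0.04410 + 34.11·0.3973 = 18.22 lb
  MgO: 33.96·0.4752 + 53.09·0.3151 = 32.87 lb
  SiO2: 105.8·0.7816 + 53.09·0.6353 = 116.4 lb
  PbO: 18.40·0.9990 = 18.38 lb
  BaO: 11.44·0.7786 = 8.907 lb
LOI: 33.96·0.5248 + 105.8·0.01000 + 11.44·0.2214 + 53.09·0.04960 + 18.40·0.001000 + 34.11·0.6027 = 44.62 lb
batch − LOI leaves glass = 256.8 − 44.62 = 212.2 lb (matching Σ of the oxides)
wt % = 100 × oxide mass / glass mass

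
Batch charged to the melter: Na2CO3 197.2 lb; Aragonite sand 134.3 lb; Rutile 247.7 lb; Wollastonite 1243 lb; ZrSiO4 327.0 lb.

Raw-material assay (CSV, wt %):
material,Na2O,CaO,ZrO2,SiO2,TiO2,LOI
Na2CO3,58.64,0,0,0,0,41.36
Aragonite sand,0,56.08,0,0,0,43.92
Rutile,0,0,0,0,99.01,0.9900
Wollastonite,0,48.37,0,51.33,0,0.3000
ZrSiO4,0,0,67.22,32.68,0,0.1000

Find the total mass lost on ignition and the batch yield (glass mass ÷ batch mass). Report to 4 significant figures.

Values along the way are displayed rounded to 4 significant digits as written. The whole derivation maintains full precision from start to finish. Exactly one rounding is applied to each reported figure; the derived quantities are re-derived in full precision (five oxide percentages, glass mass, ignition loss, yield, totals) from the batch weights per 2002 lb of glass exactly as shown in question or answer.
Ignition loss by material:
  Na2CO3: 197.2 × 0.4136 = 81.56 lb
  Aragonite sand: 134.3 × 0.4392 = 58.98 lb
  Rutile: 247.7 × 0.009900 = 2.452 lb
  Wollastonite: 1243 × 0.003000 = 3.729 lb
  ZrSiO4: 327.0 × 0.001000 = 0.3270 lb
Total LOI = 147.1 lb
Glass = batch − LOI = 2149 − 147.1 = 2002 lb

LOI loss = 147.1 lb; glass = 2002 lb; yield = 93.16%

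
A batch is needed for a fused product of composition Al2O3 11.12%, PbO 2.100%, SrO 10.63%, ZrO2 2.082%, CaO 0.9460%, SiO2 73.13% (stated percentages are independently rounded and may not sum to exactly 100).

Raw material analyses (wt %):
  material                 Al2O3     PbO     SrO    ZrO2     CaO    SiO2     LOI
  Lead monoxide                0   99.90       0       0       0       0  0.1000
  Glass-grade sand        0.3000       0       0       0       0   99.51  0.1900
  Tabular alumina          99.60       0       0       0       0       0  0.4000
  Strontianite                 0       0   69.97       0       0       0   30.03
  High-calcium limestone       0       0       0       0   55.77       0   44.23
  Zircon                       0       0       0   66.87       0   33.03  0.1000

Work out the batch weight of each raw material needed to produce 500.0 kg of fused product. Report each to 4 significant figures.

Batch per 500.0 kg fused product:
  Lead monoxide: 10.51 kg
  Glass-grade sand: 362.3 kg
  Tabular alumina: 54.73 kg
  Strontianite: 75.96 kg
  High-calcium limestone: 8.481 kg
  Zircon: 15.57 kg
Total batch = 527.6 kg; LOI loss = 27.50 kg; yield = 94.79%

The working math runs at full float precision end to end. Intermediates are shown, rounded to four significant digits, at each printed step; a single rounding produces every reported number; the derived quantities, including LOI, six oxide percentages, yield, net glass mass, the totals, are computed starting from the weights on 500.0 kg of glass at full float precision as quoted within the question or the answer.
Oxide mass targets, per 500.0 kg fused product:
  Al2O3: 11.12% × 500.0 = 55.60 kg
  PbO: 2.100% × 500.0 = 10.50 kg
  SrO: 10.63% × 500.0 = 53.15 kg
  ZrO2: 2.082% × 500.0 = 10.41 kg
  CaO: 0.9460% × 500.0 = 4.730 kg
  SiO2: 73.13% × 500.0 = 365.6 kg
Checking each oxide sum per the reported batch figures, versus the basis set out (each sum matches its target mass within answer rounding):
  Al2O3: 362.3·0.003000 + 54.73·0.9960 = 55.60 kg (target 55.60 kg)
  PbO: 10.51·0.9990 = 10.50 kg (target 10.50 kg)
  SrO: 75.96·0.6997 = 53.15 kg (target 53.15 kg)
  ZrO2: 15.57·0.6687 = 10.41 kg (target 10.41 kg)
  CaO: 8.481·0.5577 = 4.730 kg (target 4.730 kg)
  SiO2: 362.3·0.9951 + 15.57·0.3303 = 365.7 kg (target 365.6 kg)
Glass-mass closure: total charge less LOI = 500.1 kg (targets for the oxides total 500.0 kg; stated basis 500.0 kg — differing by rounding only).
Batch grand total — Σ batch = 527.6 kg; the LOI term Σ batch·LOI equals 27.50 kg; yield = glass ÷ total batch = 94.79%.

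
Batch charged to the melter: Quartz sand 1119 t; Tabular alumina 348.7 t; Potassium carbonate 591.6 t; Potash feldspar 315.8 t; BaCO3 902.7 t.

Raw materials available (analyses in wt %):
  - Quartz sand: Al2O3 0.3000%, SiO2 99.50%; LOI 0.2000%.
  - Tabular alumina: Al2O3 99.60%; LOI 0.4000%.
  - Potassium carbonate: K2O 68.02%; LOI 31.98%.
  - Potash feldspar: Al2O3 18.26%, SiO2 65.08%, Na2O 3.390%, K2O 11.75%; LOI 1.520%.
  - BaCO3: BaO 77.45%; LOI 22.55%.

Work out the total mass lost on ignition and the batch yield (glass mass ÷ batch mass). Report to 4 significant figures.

The working math runs at full precision through every step; values along the way appear rounded to 4 significant digits across the worked steps — each reported figure receives exactly one rounding. Derived quantities, which include glass mass, the totals, LOI, the yield, the five compositions, are rebuilt at full float precision, as they appear in the problem or answer text, starting from the weights at 2877 t of glass.
Each material's LOI contribution:
  Quartz sand: 1119 × 0.002000 = 2.238 t
  Tabular alumina: 348.7 × 0.004000 = 1.395 t
  Potassium carbonate: 591.6 × 0.3198 = 189.2 t
  Potash feldspar: 315.8 × 0.01520 = 4.800 t
  BaCO3: 902.7 × 0.2255 = 203.6 t
Total LOI = 401.2 t
Glass = batch − LOI = 3278 − 401.2 = 2877 t

LOI loss = 401.2 t; glass = 2877 t; yield = 87.76%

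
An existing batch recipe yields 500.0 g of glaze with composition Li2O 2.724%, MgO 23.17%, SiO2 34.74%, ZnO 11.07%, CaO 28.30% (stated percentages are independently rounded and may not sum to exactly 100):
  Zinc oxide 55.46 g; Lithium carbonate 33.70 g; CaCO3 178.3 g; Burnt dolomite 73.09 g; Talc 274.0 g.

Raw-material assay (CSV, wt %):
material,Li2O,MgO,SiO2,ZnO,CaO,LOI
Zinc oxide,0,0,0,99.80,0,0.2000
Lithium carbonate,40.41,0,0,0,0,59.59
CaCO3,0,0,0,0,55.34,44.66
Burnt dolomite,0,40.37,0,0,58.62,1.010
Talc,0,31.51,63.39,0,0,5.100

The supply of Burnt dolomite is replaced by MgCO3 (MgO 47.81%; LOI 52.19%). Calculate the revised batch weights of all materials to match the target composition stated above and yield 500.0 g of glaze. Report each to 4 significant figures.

The intermediate values are rounded off to 4 significant figures when displayed. All internal work holds full precision from start to finish — every reported number undergoes a single rounding — derived quantities, including glass mass, ignition loss, totals, the yield, the five compositions, are recomputed starting from the weights for 500.0 g of glass in full float precision as given in the question or the answer.
Target masses of each oxide per 500.0 g glaze:
  Li2O: 2.724% × 500.0 = 13.62 g
  MgO: 23.17% × 500.0 = 115.8 g
  SiO2: 34.74% × 500.0 = 173.7 g
  ZnO: 11.07% × 500.0 = 55.35 g
  CaO: 28.30% × 500.0 = 141.5 g
Verifying the oxide balance applying the batch weights above, relative to the basis at hand (every target is met by its sum modulo rounding of the values):
  Li2O: 33.70·0.4041 = 13.62 g (target 13.62 g)
  MgO: 61.72·0.4781 + 274.0·0.3151 = 115.8 g (target 115.8 g)
  SiO2: 274.0·0.6339 = 173.7 g (target 173.7 g)
  ZnO: 55.46·0.9980 = 55.35 g (target 55.35 g)
  CaO: 255.7·0.5534 = 141.5 g (target 141.5 g)
Mass balance on the glass: Σ batch − LOI loss = 500.0 g (targets for the oxides total 500.0 g; with the basis standing at 500.0 g — differing by rounding only).
Whole-batch sum: Σ batch = 680.6 g; LOI removed, Σ of batch·LOI: 180.6 g; glass ÷ batch gives a yield of 73.47%.

Revised batch per 500.0 g glaze:
  Zinc oxide: 55.46 g
  Lithium carbonate: 33.70 g
  CaCO3: 255.7 g
  MgCO3: 61.72 g
  Talc: 274.0 g
Total batch = 680.6 g; LOI loss = 180.6 g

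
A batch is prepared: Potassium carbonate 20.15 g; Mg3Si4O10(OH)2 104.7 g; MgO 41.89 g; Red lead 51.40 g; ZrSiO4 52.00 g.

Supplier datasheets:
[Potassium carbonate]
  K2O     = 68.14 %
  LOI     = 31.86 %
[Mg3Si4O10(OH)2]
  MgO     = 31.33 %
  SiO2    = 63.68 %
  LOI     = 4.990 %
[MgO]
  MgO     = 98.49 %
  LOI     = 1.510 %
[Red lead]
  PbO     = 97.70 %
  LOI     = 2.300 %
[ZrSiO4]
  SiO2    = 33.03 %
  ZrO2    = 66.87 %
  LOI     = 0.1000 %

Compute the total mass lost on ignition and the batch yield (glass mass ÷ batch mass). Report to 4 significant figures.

LOI loss = 13.51 g; glass = 256.6 g; yield = 95.00%

Values along the way are displayed, rounded to four significant figures, in the working; all arithmetic holds full precision through the solve. Every reported number is rounded a single time. Derived quantities (the totals, net glass mass, yield, LOI, five oxide percentages) are computed starting from the weights on 256.6 g of glass at full precision, exactly as printed in question or answer.
Material-by-material LOI:
  Potassium carbonate: 20.15 × 0.3186 = 6.420 g
  Mg3Si4O10(OH)2: 104.7 × 0.04990 = 5.225 g
  MgO: 41.89 × 0.01510 = 0.6325 g
  Red lead: 51.40 × 0.02300 = 1.182 g
  ZrSiO4: 52.00 × 0.001000 = 0.05200 g
Total LOI = 13.51 g
Glass = batch − LOI = 270.1 − 13.51 = 256.6 g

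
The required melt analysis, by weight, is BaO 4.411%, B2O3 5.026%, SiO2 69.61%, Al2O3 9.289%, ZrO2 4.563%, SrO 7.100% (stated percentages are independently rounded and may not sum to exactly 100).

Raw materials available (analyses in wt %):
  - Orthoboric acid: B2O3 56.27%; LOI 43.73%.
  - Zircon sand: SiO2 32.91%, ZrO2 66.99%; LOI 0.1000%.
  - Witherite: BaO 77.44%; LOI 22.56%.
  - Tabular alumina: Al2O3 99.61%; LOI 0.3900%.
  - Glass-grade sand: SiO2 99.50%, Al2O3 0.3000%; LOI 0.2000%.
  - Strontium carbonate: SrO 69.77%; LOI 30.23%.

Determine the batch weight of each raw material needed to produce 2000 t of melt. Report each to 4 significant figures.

Batch per 2000 t melt:
  Orthoboric acid: 178.6 t
  Zircon sand: 136.2 t
  Witherite: 113.9 t
  Tabular alumina: 182.4 t
  Glass-grade sand: 1354 t
  Strontium carbonate: 203.5 t
Total batch = 2169 t; LOI loss = 168.9 t; yield = 92.21%

The whole derivation runs at exact precision through the solve — intermediates are shown, rounded to 4 significant digits, within the worked lines — every reported result is rounded a single time — all derived quantities, which include ignition loss, six oxide percentages, glass mass, yield, the totals, are computed in exact precision, precisely as stated by problem or answer, from the batch weights for 2000 t of glass.
Target oxide masses per 2000 t melt:
  BaO: 4.411% × 2000 = 88.22 t
  B2O3: 5.026% × 2000 = 100.5 t
  SiO2: 69.61% × 2000 = 1392 t
  Al2O3: 9.289% × 2000 = 185.8 t
  ZrO2: 4.563% × 2000 = 91.26 t
  SrO: 7.100% × 2000 = 142.0 t
Balance tally, oxide-wise, on the weights just shown, for the quoted basis mass (delivered sums recover each target exact up to rounding of places):
  BaO: 113.9·0.7744 = 88.20 t (target 88.22 t)
  B2O3: 178.6·0.5627 = 100.5 t (target 100.5 t)
  SiO2: 136.2·0.3291 + 1354·0.9950 = 1392 t (target 1392 t)
  Al2O3: 182.4·0.9961 + 1354·0.003000 = 185.8 t (target 185.8 t)
  ZrO2: 136.2·0.6699 = 91.24 t (target 91.26 t)
  SrO: 203.5·0.6977 = 142.0 t (target 142.0 t)
Auditing the glass mass value: Σ batch − LOI loss = 2000 t (oxide target masses add up to 2000 t; with the basis standing at 2000 t — deltas are rounding alone).
Adding the batch up: Σ batch = 2169 t; LOI removed, Σ of batch·LOI: 168.9 t; yield, glass over the total, = 92.21%.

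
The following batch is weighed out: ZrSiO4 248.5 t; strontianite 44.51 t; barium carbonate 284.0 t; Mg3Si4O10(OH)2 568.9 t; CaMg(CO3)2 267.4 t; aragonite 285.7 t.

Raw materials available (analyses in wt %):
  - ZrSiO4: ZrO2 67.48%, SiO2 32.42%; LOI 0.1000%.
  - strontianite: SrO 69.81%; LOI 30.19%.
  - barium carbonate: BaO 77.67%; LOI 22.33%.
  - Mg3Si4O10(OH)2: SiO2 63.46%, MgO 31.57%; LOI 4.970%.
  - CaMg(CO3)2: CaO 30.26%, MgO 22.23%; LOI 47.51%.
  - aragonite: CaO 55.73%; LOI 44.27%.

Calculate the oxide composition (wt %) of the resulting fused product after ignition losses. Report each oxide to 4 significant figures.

Mid-chain values are printed, with 4-significant-figure rounding, alongside each step; each numeric step holds full precision throughout. Every reported result takes exactly one rounding; derived quantities, which include six oxide percentages, net glass mass, LOI, the yield, the totals, are computed at full precision, exactly as shown in question or answer, from the weighed amounts for 1340 t of glass.
Mass of each oxide from the mix:
  CaO: 267.4·0.3026 + 285.7·0.5573 = 240.1 t
  SrO: 44.51·0.6981 = 31.07 t
  BaO: 284.0·0.7767 = 220.6 t
  ZrO2: 248.5·0.6748 = 167.7 t
  SiO2: 248.5·0.3242 + 568.9·0.6346 = 441.6 t
  MgO: 568.9·0.3157 + 267.4·0.2223 = 239.0 t
LOI: 248.5·0.001000 + 44.51·0.3019 + 284.0·0.2233 + 568.9·0.04970 + 267.4·0.4751 + 285.7·0.4427 = 358.9 t
Resulting glass, batch − LOI: 1699 − 358.9 = 1340 t (= the summed oxide contributions)
each oxide over glass, ×100, is wt %

Glass mass = 1340 t (batch 1699 − LOI 358.9).
Composition: CaO 17.92%, SrO 2.319%, BaO 16.46%, ZrO2 12.51%, SiO2 32.95%, MgO 17.84%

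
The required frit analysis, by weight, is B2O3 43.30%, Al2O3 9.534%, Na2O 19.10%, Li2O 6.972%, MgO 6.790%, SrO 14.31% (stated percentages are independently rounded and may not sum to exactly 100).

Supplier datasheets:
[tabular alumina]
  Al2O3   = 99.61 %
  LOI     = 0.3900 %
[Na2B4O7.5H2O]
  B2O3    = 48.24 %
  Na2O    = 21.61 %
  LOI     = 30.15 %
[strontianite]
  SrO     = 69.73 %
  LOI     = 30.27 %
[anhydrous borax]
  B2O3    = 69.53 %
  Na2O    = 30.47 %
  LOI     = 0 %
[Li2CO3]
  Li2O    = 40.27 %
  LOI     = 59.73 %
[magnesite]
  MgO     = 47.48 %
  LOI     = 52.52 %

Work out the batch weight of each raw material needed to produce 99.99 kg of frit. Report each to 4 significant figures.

Batch per 99.99 kg frit:
  tabular alumina: 9.570 kg
  Na2B4O7.5H2O: 26.54 kg
  strontianite: 20.52 kg
  anhydrous borax: 43.85 kg
  Li2CO3: 17.31 kg
  magnesite: 14.30 kg
Total batch = 132.1 kg; LOI loss = 32.10 kg; yield = 75.70%

Every computation holds full float precision in every operation — in-progress results are shown rounded to four significant figures — each reported result is rounded only once. The derived quantities, which include totals, glass mass, LOI, six oxide percentages, the yield, are recomputed in exact precision, precisely as stated by the problem or answer text, starting from the weights at 99.99 kg of glass.
Per-oxide target masses for 99.99 kg frit:
  B2O3: 43.30% × 99.99 = 43.30 kg
  Al2O3: 9.534% × 99.99 = 9.533 kg
  Na2O: 19.10% × 99.99 = 19.10 kg
  Li2O: 6.972% × 99.99 = 6.971 kg
  MgO: 6.790% × 99.99 = 6.789 kg
  SrO: 14.31% × 99.99 = 14.31 kg
Balance tally, oxide-wise, on the weights just shown, per the basis as stated (every target is met by its sum given rounding of the digits):
  B2O3: 26.54·0.4824 + 43.85·0.6953 = 43.29 kg (target 43.30 kg)
  Al2O3: 9.570·0.9961 = 9.533 kg (target 9.533 kg)
  Na2O: 26.54·0.2161 + 43.85·0.3047 = 19.10 kg (target 19.10 kg)
  Li2O: 17.31·0.4027 = 6.971 kg (target 6.971 kg)
  MgO: 14.30·0.4748 = 6.790 kg (target 6.789 kg)
  SrO: 20.52·0.6973 = 14.31 kg (target 14.31 kg)
Glass-mass bookkeeping: batch Σ − ignition loss = 99.99 kg (per-oxide target masses sum to 100.0 kg; basis as stated: 99.99 kg — rounding explains the deltas).
Adding the batch up: Σ batch = 132.1 kg; LOI loss = Σ batch·LOI = 32.10 kg; glass ÷ batch gives a yield of 75.70%.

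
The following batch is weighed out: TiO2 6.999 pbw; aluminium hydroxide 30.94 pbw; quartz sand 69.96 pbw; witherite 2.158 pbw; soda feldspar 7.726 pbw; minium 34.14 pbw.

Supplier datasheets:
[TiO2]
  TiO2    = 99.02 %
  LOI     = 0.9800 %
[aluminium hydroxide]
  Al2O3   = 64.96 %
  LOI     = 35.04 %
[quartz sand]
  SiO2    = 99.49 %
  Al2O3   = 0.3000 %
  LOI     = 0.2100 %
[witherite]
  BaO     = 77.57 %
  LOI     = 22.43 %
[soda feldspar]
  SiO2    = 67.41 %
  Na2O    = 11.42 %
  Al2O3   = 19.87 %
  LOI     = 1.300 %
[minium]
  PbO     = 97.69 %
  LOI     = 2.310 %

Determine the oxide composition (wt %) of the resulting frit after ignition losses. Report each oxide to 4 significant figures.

Intermediates appear rounded to four significant digits alongside each step — the whole derivation carries full precision at every stage — a single rounding completes each reported value. All derived quantities (yield, glass mass, LOI, the six compositions, the totals) are recomputed using the weight values on 139.5 pbw of glass in full precision as written in the problem or answer text.
Mass of each oxide from the mix:
  PbO: 34.14·0.9769 = 33.35 pbw
  TiO2: 6.999·0.9902 = 6.930 pbw
  SiO2: 69.96·0.9949 + 7.726·0.6741 = 74.81 pbw
  BaO: 2.158·0.7757 = 1.674 pbw
  Na2O: 7.726·0.1142 = 0.8823 pbw
  Al2O3: 30.94·0.6496 + 69.96·0.003000 + 7.726·0.1987 = 21.84 pbw
LOI: 6.999·0.009800 + 30.94·0.3504 + 69.96·0.002100 + 2.158·0.2243 + 7.726·0.01300 + 34.14·0.02310 = 12.43 pbw
Glass = total batch minus LOI = 151.9 − 12.43 = 139.5 pbw (= Σ oxide masses)
percent share: oxide ÷ glass, ×100

Glass mass = 139.5 pbw (batch 151.9 − LOI 12.43).
Composition: PbO 23.91%, TiO2 4.968%, SiO2 53.63%, BaO 1.200%, Na2O 0.6325%, Al2O3 15.66%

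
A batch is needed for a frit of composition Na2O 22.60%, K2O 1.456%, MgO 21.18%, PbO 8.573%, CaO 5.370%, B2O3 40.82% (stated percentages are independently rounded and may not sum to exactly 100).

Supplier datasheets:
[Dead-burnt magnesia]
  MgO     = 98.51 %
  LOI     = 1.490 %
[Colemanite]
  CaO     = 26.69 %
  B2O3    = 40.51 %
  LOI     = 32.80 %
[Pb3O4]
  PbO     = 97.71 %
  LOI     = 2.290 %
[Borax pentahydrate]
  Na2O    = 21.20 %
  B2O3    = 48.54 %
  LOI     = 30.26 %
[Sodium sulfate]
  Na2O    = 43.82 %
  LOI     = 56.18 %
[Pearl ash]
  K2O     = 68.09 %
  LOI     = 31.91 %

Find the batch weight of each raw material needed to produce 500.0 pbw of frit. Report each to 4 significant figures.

Every computation maintains exact precision in every operation — mid-chain values are shown rounded to 4 significant figures as written. Each reported value takes just one rounding — derived quantities, including yield, LOI, totals, the six compositions, net glass mass, are re-derived using the weight values at 500.0 pbw of glass at exact precision exactly as shown in either problem or answer.
Per-oxide target masses for 500.0 pbw frit:
  Na2O: 22.60% × 500.0 = 113.0 pbw
  K2O: 1.456% × 500.0 = 7.280 pbw
  MgO: 21.18% × 500.0 = 105.9 pbw
  PbO: 8.573% × 500.0 = 42.86 pbw
  CaO: 5.370% × 500.0 = 26.85 pbw
  B2O3: 40.82% × 500.0 = 204.1 pbw
Sums-versus-targets review applying the batch weights above, for the quoted basis mass (oxide sums agree with the targets inside rounding margins):
  Na2O: 336.5·0.2120 + 95.07·0.4382 = 113.0 pbw (target 113.0 pbw)
  K2O: 10.69·0.6809 = 7.279 pbw (target 7.280 pbw)
  MgO: 107.5·0.9851 = 105.9 pbw (target 105.9 pbw)
  PbO: 43.87·0.9771 = 42.87 pbw (target 42.86 pbw)
  CaO: 100.6·0.2669 = 26.85 pbw (target 26.85 pbw)
  B2O3: 100.6·0.4051 + 336.5·0.4854 = 204.1 pbw (target 204.1 pbw)
Auditing the glass mass value: batch total minus LOI = 500.0 pbw (the targets, summed, come to 500.0 pbw; stated basis 500.0 pbw — differing by rounding only).
Batch grand total — Σ batch = 694.2 pbw; LOI removed, Σ of batch·LOI: 194.2 pbw; glass ÷ batch gives a yield of 72.02%.

Batch per 500.0 pbw frit:
  Dead-burnt magnesia: 107.5 pbw
  Colemanite: 100.6 pbw
  Pb3O4: 43.87 pbw
  Borax pentahydrate: 336.5 pbw
  Sodium sulfate: 95.07 pbw
  Pearl ash: 10.69 pbw
Total batch = 694.2 pbw; LOI loss = 194.2 pbw; yield = 72.02%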